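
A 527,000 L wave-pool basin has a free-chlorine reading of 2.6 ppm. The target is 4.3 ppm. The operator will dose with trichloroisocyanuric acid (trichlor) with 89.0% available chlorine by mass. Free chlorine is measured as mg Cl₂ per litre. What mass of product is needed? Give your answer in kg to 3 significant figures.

1.01 kg

Chlorine deficit: 4.3 − 2.6 = 1.7 ppm = 1.7 mg/L as Cl₂.
Cl₂ equivalent needed: 1.7 mg/L × 527,000 L = 895,900 mg = 895.9 g.
Product at 89.0% available chlorine: 895.9 / 0.89 = 1007 g.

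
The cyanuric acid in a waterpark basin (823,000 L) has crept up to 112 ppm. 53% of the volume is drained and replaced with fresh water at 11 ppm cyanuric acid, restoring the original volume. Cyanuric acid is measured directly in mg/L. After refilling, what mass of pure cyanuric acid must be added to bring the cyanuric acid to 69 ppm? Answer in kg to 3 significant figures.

8.67 kg

After draining 53% and refilling: 112 × 0.47 + 11 × 0.53 = 58.47 ppm.
Deficit to target: 69 − 58.47 = 10.53 mg/L.
Mass: 10.53 mg/L × 823,000 L = 8666 g cyanuric acid.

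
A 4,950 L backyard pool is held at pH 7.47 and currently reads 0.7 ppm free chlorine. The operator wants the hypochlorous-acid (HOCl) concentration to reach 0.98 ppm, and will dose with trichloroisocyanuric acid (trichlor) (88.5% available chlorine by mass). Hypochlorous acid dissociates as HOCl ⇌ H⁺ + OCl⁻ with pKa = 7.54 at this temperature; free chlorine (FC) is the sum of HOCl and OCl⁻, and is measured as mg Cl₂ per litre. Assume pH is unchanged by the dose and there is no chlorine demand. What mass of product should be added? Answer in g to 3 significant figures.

[OCl⁻]/[HOCl] = 10^(pH − pKa) = 10^(7.47 − 7.54) = 0.8511; fraction as HOCl = 1/(1 + 0.8511) = 0.5402.
Free chlorine required for 0.98 ppm HOCl: 0.98 / 0.5402 = 1.814 ppm.
FC to add: 1.814 − 0.7 = 1.114 mg/L as Cl₂.
Cl₂ equivalent: 1.114 mg/L × 4,950 L = 5.515 g.
Product at 88.5% available Cl: 5.515 / 0.885 = 6.231 g.

6.23 g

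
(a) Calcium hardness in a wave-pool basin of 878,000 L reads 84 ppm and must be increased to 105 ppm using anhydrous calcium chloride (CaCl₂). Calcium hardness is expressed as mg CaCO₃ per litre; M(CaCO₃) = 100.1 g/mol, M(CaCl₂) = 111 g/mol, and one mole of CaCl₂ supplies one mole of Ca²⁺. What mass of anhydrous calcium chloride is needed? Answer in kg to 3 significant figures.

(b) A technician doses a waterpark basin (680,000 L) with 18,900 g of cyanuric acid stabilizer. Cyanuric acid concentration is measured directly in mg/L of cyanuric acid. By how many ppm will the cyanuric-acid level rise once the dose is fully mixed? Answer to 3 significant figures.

(a) 20.4 kg; (b) 27.8 ppm

(a) Hardness to add: (105 − 84) = 21 mg/L as CaCO₃ × 878,000 L = 18,440 g as CaCO₃.
(a) Moles of Ca²⁺ (1 mol Ca²⁺ ≡ 1 mol CaCO₃): 18,440 / 100.1 g/mol = 184.2 mol.
(a) Mass of CaCl₂: 184.2 × 111 = 20,450 g.

(b) Rise: 18,900 g / 680,000 L × 1000 = 27.79 mg/L.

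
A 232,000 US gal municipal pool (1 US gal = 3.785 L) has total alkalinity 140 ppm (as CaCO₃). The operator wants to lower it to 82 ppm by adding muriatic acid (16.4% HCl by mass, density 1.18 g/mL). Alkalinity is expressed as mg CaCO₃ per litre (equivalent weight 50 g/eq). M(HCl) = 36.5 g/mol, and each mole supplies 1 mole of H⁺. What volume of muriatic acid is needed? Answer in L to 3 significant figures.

192 L

Volume: 232,000 US gal × 3.785 L/gal = 878,120 L.
Alkalinity to neutralize: (140 − 82) = 58 mg/L as CaCO₃ × 878,120 L = 50,930 g as CaCO₃.
Equivalents of H⁺ required: 50,930 ÷ 50 g/eq = 1019 eq = 1019 mol HCl.
Mass of HCl: 1019 × 36.5 = 37,180 g.
Mass of 16.4% solution: 37,180 / 0.164 = 226,700 g.
Volume: 226,700 g ÷ 1.18 g/mL = 192,100 mL.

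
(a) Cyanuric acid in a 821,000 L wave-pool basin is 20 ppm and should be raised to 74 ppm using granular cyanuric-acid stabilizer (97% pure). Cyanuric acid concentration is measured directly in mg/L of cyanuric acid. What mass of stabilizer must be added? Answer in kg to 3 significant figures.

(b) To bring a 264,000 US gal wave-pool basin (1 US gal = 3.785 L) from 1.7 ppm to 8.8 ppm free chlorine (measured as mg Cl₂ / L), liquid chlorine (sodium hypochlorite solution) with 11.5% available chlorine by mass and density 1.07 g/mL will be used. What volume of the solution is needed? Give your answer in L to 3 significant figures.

(a) 45.7 kg; (b) 57.7 L

(a) CYA to add: (74 − 20) = 54 mg/L × 821,000 L = 44,330 g cyanuric acid.
(a) At 97% purity: 44,330 / 0.97 = 45,710 g product.

(b) Volume: 264,000 US gal × 3.785 L/gal = 999,240 L.
(b) Chlorine deficit: 8.8 − 1.7 = 7.1 ppm = 7.1 mg/L as Cl₂.
(b) Cl₂ equivalent needed: 7.1 mg/L × 999,240 L = 7,095,000 mg = 7095 g.
(b) Product at 11.5% available chlorine: 7095 / 0.115 = 61,690 g.
(b) Volume at density 1.07 g/mL: 61,690 g ÷ 1.07 g/mL = 57,660 mL.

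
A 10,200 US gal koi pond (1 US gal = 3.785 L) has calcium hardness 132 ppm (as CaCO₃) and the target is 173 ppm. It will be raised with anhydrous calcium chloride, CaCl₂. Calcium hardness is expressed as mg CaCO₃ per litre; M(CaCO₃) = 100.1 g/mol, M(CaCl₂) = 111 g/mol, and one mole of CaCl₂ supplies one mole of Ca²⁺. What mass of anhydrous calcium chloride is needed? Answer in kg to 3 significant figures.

1.76 kg

Volume: 10,200 US gal × 3.785 L/gal = 38,607 L.
Hardness to add: (173 − 132) = 41 mg/L as CaCO₃ × 38,607 L = 1583 g as CaCO₃.
Moles of Ca²⁺ (1 mol Ca²⁺ ≡ 1 mol CaCO₃): 1583 / 100.1 g/mol = 15.81 mol.
Mass of CaCl₂: 15.81 × 111 = 1755 g.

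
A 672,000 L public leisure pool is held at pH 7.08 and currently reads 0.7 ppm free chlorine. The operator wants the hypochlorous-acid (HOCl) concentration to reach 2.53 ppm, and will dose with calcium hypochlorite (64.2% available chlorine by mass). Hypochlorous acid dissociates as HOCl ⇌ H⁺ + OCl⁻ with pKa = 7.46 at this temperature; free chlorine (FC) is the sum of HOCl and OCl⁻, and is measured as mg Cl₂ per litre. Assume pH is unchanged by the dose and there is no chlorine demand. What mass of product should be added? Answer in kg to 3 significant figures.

3.02 kg

[OCl⁻]/[HOCl] = 10^(pH − pKa) = 10^(7.08 − 7.46) = 0.4169; fraction as HOCl = 1/(1 + 0.4169) = 0.7058.
Free chlorine required for 2.53 ppm HOCl: 2.53 / 0.7058 = 3.585 ppm.
FC to add: 3.585 − 0.7 = 2.885 mg/L as Cl₂.
Cl₂ equivalent: 2.885 mg/L × 672,000 L = 1939 g.
Product at 64.2% available Cl: 1939 / 0.642 = 3019 g.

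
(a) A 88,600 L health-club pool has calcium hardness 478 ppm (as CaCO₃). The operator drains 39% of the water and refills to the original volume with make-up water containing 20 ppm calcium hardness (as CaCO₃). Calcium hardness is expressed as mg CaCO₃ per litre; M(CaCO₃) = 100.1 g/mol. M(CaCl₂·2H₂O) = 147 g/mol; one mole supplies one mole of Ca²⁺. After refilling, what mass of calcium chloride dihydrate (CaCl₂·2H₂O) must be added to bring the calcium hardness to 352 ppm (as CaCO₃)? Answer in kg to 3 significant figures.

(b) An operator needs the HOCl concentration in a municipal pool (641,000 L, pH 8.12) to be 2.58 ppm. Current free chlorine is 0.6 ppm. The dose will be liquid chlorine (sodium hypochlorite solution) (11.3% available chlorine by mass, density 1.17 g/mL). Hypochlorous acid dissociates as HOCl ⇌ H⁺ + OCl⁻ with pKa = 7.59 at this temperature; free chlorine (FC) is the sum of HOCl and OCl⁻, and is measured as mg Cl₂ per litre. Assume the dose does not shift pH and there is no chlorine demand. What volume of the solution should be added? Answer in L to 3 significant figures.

(a) After draining 39% and refilling: 478 × 0.61 + 20 × 0.39 = 299.38 ppm.
(a) Deficit to target: 352 − 299.38 = 52.62 mg/L.
(a) As CaCO₃: 52.62 mg/L × 88,600 L = 4662 g; ÷ 100.1 = 46.57 mol Ca²⁺.
(a) Mass: 46.57 × 147 = 6846 g.

(b) [OCl⁻]/[HOCl] = 10^(pH − pKa) = 10^(8.12 − 7.59) = 3.388; fraction as HOCl = 1/(1 + 3.388) = 0.2279.
(b) Free chlorine required for 2.58 ppm HOCl: 2.58 / 0.2279 = 11.32 ppm.
(b) FC to add: 11.32 − 0.6 = 10.72 mg/L as Cl₂.
(b) Cl₂ equivalent: 10.72 mg/L × 641,000 L = 6873 g.
(b) Product at 11.3% available Cl: 6873 / 0.113 = 60,820 g.
(b) Volume: 60,820 g ÷ 1.17 g/mL = 51,980 mL.

(a) 6.85 kg; (b) 52.0 L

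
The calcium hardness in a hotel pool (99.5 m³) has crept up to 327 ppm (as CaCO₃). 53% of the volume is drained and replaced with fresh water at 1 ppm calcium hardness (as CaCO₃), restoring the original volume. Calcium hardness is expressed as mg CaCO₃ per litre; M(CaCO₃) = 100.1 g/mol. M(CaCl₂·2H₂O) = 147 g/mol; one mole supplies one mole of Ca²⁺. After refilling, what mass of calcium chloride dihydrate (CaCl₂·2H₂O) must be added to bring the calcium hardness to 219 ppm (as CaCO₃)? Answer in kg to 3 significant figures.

Volume: 99.5 m³ = 99,500 L.
After draining 53% and refilling: 327 × 0.47 + 1 × 0.53 = 154.22 ppm.
Deficit to target: 219 − 154.22 = 64.78 mg/L.
As CaCO₃: 64.78 mg/L × 99,500 L = 6446 g; ÷ 100.1 = 64.39 mol Ca²⁺.
Mass: 64.39 × 147 = 9466 g.

9.47 kg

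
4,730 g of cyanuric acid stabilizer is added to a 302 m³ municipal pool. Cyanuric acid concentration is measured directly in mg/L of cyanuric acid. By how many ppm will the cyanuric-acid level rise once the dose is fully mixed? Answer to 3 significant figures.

Volume: 302 m³ = 302,000 L.
Rise: 4,730 g / 302,000 L × 1000 = 15.66 mg/L.

15.7 ppm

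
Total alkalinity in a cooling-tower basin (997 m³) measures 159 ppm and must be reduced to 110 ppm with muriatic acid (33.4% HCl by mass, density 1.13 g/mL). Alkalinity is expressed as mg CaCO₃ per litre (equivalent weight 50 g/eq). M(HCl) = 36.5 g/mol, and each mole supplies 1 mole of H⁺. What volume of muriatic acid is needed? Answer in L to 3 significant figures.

Volume: 997 m³ = 997,000 L.
Alkalinity to neutralize: (159 − 110) = 49 mg/L as CaCO₃ × 997,000 L = 48,850 g as CaCO₃.
Equivalents of H⁺ required: 48,850 ÷ 50 g/eq = 977.1 eq = 977.1 mol HCl.
Mass of HCl: 977.1 × 36.5 = 35,660 g.
Mass of 33.4% solution: 35,660 / 0.334 = 106,800 g.
Volume: 106,800 g ÷ 1.13 g/mL = 94,490 mL.

94.5 L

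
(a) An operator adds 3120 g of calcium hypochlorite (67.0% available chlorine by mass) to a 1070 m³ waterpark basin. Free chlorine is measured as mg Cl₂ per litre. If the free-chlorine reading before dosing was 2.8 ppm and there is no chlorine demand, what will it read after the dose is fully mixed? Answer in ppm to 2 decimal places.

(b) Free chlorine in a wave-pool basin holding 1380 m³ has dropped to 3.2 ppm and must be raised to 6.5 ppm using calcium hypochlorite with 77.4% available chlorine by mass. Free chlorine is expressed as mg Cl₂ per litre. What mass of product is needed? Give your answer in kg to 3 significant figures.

(a) Volume: 1070 m³ = 1,070,000 L.
(a) Available chlorine delivered: 3120 g × 0.67 = 2090 g as Cl₂.
(a) Concentration rise: 2090 g / 1,070,000 L = 1.954 mg/L = 1.95 ppm.
(a) Final FC: 2.8 + 1.95 = 4.75 ppm.

(b) Volume: 1380 m³ = 1,380,000 L.
(b) Chlorine deficit: 6.5 − 3.2 = 3.3 ppm = 3.3 mg/L as Cl₂.
(b) Cl₂ equivalent needed: 3.3 mg/L × 1,380,000 L = 4,554,000 mg = 4554 g.
(b) Product at 77.4% available chlorine: 4554 / 0.774 = 5884 g.

(a) 4.75 ppm; (b) 5.88 kg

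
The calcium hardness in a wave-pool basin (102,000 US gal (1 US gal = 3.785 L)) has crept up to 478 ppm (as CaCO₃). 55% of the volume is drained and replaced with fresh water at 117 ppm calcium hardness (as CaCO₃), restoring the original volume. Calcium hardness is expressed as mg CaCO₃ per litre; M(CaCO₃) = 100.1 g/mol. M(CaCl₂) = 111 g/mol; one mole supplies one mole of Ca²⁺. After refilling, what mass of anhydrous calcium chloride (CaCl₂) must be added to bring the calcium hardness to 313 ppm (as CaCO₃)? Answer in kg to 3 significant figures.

14.4 kg

Volume: 102,000 US gal × 3.785 L/gal = 386,070 L.
After draining 55% and refilling: 478 × 0.45 + 117 × 0.55 = 279.45 ppm.
Deficit to target: 313 − 279.45 = 33.55 mg/L.
As CaCO₃: 33.55 mg/L × 386,070 L = 12,950 g; ÷ 100.1 = 129.4 mol Ca²⁺.
Mass: 129.4 × 111 = 14,360 g.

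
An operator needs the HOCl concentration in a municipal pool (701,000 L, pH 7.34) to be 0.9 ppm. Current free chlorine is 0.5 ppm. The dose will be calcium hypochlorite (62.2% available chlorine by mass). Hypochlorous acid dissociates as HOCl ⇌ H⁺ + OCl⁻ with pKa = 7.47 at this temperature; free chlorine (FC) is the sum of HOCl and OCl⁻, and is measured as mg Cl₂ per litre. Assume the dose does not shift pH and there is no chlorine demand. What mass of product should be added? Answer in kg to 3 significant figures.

1.20 kg

[OCl⁻]/[HOCl] = 10^(pH − pKa) = 10^(7.34 − 7.47) = 0.7413; fraction as HOCl = 1/(1 + 0.7413) = 0.5743.
Free chlorine required for 0.9 ppm HOCl: 0.9 / 0.5743 = 1.567 ppm.
FC to add: 1.567 − 0.5 = 1.067 mg/L as Cl₂.
Cl₂ equivalent: 1.067 mg/L × 701,000 L = 748.1 g.
Product at 62.2% available Cl: 748.1 / 0.622 = 1203 g.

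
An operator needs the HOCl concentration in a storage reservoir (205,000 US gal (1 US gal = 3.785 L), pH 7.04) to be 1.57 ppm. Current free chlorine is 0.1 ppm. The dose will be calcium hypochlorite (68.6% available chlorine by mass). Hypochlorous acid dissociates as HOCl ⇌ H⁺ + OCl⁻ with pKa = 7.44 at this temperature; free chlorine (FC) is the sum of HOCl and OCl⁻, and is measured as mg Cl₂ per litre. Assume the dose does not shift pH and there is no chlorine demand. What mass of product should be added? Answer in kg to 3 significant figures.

Volume: 205,000 US gal × 3.785 L/gal = 775,925 L.
[OCl⁻]/[HOCl] = 10^(pH − pKa) = 10^(7.04 − 7.44) = 0.3981; fraction as HOCl = 1/(1 + 0.3981) = 0.7153.
Free chlorine required for 1.57 ppm HOCl: 1.57 / 0.7153 = 2.195 ppm.
FC to add: 2.195 − 0.1 = 2.095 mg/L as Cl₂.
Cl₂ equivalent: 2.095 mg/L × 775,925 L = 1626 g.
Product at 68.6% available Cl: 1626 / 0.686 = 2370 g.

2.37 kg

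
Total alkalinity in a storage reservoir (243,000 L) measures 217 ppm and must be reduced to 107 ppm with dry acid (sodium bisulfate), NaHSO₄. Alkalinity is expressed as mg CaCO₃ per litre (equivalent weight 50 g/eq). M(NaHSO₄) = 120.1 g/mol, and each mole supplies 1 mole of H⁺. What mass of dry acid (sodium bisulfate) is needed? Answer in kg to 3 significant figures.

Alkalinity to neutralize: (217 − 107) = 110 mg/L as CaCO₃ × 243,000 L = 26,730 g as CaCO₃.
Equivalents of H⁺ required: 26,730 ÷ 50 g/eq = 534.6 eq = 534.6 mol NaHSO₄.
Mass of NaHSO₄: 534.6 × 120.1 = 64,210 g.

64.2 kg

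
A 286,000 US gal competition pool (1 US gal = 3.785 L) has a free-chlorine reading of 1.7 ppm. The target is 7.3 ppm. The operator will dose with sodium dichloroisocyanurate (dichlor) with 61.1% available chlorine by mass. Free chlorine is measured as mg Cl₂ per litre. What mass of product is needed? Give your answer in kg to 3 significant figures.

9.92 kg

Volume: 286,000 US gal × 3.785 L/gal = 1,082,510 L.
Chlorine deficit: 7.3 − 1.7 = 5.6 ppm = 5.6 mg/L as Cl₂.
Cl₂ equivalent needed: 5.6 mg/L × 1,082,510 L = 6,062,000 mg = 6062 g.
Product at 61.1% available chlorine: 6062 / 0.611 = 9922 g.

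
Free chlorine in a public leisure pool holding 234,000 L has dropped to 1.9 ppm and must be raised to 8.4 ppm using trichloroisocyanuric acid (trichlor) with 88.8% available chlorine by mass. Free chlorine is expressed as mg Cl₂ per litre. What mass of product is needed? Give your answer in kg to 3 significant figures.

1.71 kg

Chlorine deficit: 8.4 − 1.9 = 6.5 ppm = 6.5 mg/L as Cl₂.
Cl₂ equivalent needed: 6.5 mg/L × 234,000 L = 1,521,000 mg = 1521 g.
Product at 88.8% available chlorine: 1521 / 0.888 = 1713 g.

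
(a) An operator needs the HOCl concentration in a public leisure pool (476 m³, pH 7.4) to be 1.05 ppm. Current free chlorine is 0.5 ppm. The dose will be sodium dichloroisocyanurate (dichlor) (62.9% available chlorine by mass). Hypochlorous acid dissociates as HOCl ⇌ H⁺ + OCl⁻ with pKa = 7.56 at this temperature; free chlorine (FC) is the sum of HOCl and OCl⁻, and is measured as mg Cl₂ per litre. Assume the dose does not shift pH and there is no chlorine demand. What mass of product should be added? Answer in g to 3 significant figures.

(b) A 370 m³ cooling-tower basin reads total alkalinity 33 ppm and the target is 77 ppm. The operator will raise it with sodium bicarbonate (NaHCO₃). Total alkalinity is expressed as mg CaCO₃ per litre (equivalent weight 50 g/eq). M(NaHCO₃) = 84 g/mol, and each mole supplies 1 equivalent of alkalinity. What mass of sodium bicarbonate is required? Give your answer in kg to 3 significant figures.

(a) Volume: 476 m³ = 476,000 L.
(a) [OCl⁻]/[HOCl] = 10^(pH − pKa) = 10^(7.4 − 7.56) = 0.6918; fraction as HOCl = 1/(1 + 0.6918) = 0.5911.
(a) Free chlorine required for 1.05 ppm HOCl: 1.05 / 0.5911 = 1.776 ppm.
(a) FC to add: 1.776 − 0.5 = 1.276 mg/L as Cl₂.
(a) Cl₂ equivalent: 1.276 mg/L × 476,000 L = 607.6 g.
(a) Product at 62.9% available Cl: 607.6 / 0.629 = 965.9 g.

(b) Volume: 370 m³ = 370,000 L.
(b) Alkalinity to add: (77 − 33) = 44 mg/L as CaCO₃ × 370,000 L = 16,280 g as CaCO₃.
(b) Equivalents: 16,280 g ÷ 50 g/eq = 325.6 eq.
(b) NaHCO₃ supplies 1 eq per mole → 325.6 mol.
(b) Mass: 325.6 mol × 84 g/mol = 27,350 g.

(a) 966 g; (b) 27.4 kg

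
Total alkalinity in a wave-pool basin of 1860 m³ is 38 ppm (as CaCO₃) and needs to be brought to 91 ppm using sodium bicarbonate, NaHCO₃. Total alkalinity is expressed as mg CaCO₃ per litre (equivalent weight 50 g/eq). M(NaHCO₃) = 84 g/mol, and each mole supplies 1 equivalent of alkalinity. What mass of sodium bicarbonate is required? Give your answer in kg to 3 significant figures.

Volume: 1860 m³ = 1,860,000 L.
Alkalinity to add: (91 − 38) = 53 mg/L as CaCO₃ × 1,860,000 L = 98,580 g as CaCO₃.
Equivalents: 98,580 g ÷ 50 g/eq = 1972 eq.
NaHCO₃ supplies 1 eq per mole → 1972 mol.
Mass: 1972 mol × 84 g/mol = 165,600 g.

166 kg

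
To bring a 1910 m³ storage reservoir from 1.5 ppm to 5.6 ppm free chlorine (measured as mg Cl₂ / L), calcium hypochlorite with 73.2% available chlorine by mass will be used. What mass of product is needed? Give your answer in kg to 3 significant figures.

Volume: 1910 m³ = 1,910,000 L.
Chlorine deficit: 5.6 − 1.5 = 4.1 ppm = 4.1 mg/L as Cl₂.
Cl₂ equivalent needed: 4.1 mg/L × 1,910,000 L = 7,831,000 mg = 7831 g.
Product at 73.2% available chlorine: 7831 / 0.732 = 10,700 g.

10.7 kg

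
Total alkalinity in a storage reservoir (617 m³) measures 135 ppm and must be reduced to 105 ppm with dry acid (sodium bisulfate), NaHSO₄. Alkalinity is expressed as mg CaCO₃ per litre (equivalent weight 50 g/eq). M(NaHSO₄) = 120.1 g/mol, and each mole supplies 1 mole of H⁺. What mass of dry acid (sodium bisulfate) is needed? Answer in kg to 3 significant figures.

Volume: 617 m³ = 617,000 L.
Alkalinity to neutralize: (135 − 105) = 30 mg/L as CaCO₃ × 617,000 L = 18,510 g as CaCO₃.
Equivalents of H⁺ required: 18,510 ÷ 50 g/eq = 370.2 eq = 370.2 mol NaHSO₄.
Mass of NaHSO₄: 370.2 × 120.1 = 44,460 g.

44.5 kg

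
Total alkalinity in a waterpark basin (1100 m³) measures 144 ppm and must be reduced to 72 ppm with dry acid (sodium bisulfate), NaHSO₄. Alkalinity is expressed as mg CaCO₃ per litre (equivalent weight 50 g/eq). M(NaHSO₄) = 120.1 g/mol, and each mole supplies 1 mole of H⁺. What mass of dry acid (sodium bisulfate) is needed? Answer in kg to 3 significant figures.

190 kg

Volume: 1100 m³ = 1,100,000 L.
Alkalinity to neutralize: (144 − 72) = 72 mg/L as CaCO₃ × 1,100,000 L = 79,200 g as CaCO₃.
Equivalents of H⁺ required: 79,200 ÷ 50 g/eq = 1584 eq = 1584 mol NaHSO₄.
Mass of NaHSO₄: 1584 × 120.1 = 190,200 g.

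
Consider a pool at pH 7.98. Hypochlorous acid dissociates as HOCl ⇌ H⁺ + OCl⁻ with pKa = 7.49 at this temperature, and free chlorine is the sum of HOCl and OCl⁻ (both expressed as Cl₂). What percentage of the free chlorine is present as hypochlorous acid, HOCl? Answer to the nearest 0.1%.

24.4%

[OCl⁻]/[HOCl] = 10^(pH − pKa) = 10^(7.98 − 7.49) = 10^0.49 = 3.09.
Fraction as HOCl = 1 / (1 + 3.09) = 0.2445.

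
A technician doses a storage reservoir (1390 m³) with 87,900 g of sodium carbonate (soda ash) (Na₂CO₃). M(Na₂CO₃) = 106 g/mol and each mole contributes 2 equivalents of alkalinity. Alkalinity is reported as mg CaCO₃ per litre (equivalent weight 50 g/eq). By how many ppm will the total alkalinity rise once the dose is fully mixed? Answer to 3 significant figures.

59.7 ppm

Volume: 1390 m³ = 1,390,000 L.
Moles of Na₂CO₃: 87,900 g ÷ 106 g/mol = 829.2 mol → 1658 eq of alkalinity.
As CaCO₃: 1658 eq × 50 g/eq = 82,920 g.
Rise: 82,920 g / 1,390,000 L × 1000 = 59.66 mg/L.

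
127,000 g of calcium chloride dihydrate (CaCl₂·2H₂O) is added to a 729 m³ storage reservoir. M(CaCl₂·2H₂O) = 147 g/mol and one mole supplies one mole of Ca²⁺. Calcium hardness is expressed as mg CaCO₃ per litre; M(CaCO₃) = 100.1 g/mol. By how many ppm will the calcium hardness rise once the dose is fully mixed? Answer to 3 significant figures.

Volume: 729 m³ = 729,000 L.
Moles of Ca²⁺: 127,000 g ÷ 147 g/mol = 863.9 mol.
As CaCO₃: 863.9 mol × 100.1 g/mol = 86,480 g.
Rise: 86,480 g / 729,000 L × 1000 = 118.6 mg/L.

119 ppm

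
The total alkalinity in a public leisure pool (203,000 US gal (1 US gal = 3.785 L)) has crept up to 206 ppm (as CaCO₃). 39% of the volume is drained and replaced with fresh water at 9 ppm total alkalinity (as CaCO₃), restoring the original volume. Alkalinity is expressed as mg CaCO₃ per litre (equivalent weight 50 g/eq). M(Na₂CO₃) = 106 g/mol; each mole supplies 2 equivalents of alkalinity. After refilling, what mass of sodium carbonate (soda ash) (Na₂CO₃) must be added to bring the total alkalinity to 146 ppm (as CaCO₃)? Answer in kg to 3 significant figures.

Volume: 203,000 US gal × 3.785 L/gal = 768,355 L.
After draining 39% and refilling: 206 × 0.61 + 9 × 0.39 = 129.17 ppm.
Deficit to target: 146 − 129.17 = 16.83 mg/L.
As CaCO₃: 16.83 mg/L × 768,355 L = 12,930 g; ÷ 50 g/eq ÷ 2 = 129.3 mol Na₂CO₃.
Mass: 129.3 × 106 = 13,710 g.

13.7 kg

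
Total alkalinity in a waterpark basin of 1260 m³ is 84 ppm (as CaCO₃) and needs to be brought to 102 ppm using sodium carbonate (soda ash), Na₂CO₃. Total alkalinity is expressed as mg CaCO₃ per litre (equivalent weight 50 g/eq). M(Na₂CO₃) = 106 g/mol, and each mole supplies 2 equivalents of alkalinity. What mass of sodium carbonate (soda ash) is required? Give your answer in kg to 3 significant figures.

Volume: 1260 m³ = 1,260,000 L.
Alkalinity to add: (102 − 84) = 18 mg/L as CaCO₃ × 1,260,000 L = 22,680 g as CaCO₃.
Equivalents: 22,680 g ÷ 50 g/eq = 453.6 eq.
Each mole of Na₂CO₃ supplies 2 eq, so 453.6 / 2 = 226.8 mol.
Mass: 226.8 mol × 106 g/mol = 24,040 g.

24.0 kg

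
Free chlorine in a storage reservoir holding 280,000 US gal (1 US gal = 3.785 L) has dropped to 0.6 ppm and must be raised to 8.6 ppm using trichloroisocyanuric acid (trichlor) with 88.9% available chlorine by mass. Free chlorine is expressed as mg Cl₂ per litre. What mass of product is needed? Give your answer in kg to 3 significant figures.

Volume: 280,000 US gal × 3.785 L/gal = 1,059,800 L.
Chlorine deficit: 8.6 − 0.6 = 8 ppm = 8 mg/L as Cl₂.
Cl₂ equivalent needed: 8 mg/L × 1,059,800 L = 8,478,000 mg = 8478 g.
Product at 88.9% available chlorine: 8478 / 0.889 = 9537 g.

9.54 kg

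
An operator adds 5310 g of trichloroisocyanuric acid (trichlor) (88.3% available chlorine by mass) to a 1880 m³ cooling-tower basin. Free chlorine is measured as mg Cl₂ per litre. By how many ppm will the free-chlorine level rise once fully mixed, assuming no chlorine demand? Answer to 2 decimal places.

2.49 ppm

Volume: 1880 m³ = 1,880,000 L.
Available chlorine delivered: 5310 g × 0.883 = 4689 g as Cl₂.
Concentration rise: 4689 g / 1,880,000 L = 2.494 mg/L = 2.49 ppm.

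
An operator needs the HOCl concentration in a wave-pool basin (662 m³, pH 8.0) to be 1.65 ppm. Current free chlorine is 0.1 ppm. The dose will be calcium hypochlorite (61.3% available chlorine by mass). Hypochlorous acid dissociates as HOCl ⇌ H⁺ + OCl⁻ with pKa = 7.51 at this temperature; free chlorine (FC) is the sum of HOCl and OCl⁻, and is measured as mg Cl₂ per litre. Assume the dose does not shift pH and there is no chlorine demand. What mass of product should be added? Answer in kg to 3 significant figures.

7.18 kg

Volume: 662 m³ = 662,000 L.
[OCl⁻]/[HOCl] = 10^(pH − pKa) = 10^(8.0 − 7.51) = 3.09; fraction as HOCl = 1/(1 + 3.09) = 0.2445.
Free chlorine required for 1.65 ppm HOCl: 1.65 / 0.2445 = 6.749 ppm.
FC to add: 6.749 − 0.1 = 6.649 mg/L as Cl₂.
Cl₂ equivalent: 6.649 mg/L × 662,000 L = 4402 g.
Product at 61.3% available Cl: 4402 / 0.613 = 7180 g.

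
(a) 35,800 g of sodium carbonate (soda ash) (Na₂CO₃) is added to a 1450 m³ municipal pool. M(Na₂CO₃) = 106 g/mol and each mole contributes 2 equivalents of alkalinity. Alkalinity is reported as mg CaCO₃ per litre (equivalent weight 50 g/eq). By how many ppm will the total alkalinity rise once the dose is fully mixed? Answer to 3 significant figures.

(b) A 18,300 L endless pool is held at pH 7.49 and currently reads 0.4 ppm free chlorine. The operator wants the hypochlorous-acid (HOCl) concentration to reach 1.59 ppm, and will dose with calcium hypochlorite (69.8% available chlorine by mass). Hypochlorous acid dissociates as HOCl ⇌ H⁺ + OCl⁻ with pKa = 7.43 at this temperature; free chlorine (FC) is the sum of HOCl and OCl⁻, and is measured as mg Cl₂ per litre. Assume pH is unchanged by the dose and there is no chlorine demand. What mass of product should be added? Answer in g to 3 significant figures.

(a) Volume: 1450 m³ = 1,450,000 L.
(a) Moles of Na₂CO₃: 35,800 g ÷ 106 g/mol = 337.7 mol → 675.5 eq of alkalinity.
(a) As CaCO₃: 675.5 eq × 50 g/eq = 33,770 g.
(a) Rise: 33,770 g / 1,450,000 L × 1000 = 23.29 mg/L.

(b) [OCl⁻]/[HOCl] = 10^(pH − pKa) = 10^(7.49 − 7.43) = 1.148; fraction as HOCl = 1/(1 + 1.148) = 0.4655.
(b) Free chlorine required for 1.59 ppm HOCl: 1.59 / 0.4655 = 3.416 ppm.
(b) FC to add: 3.416 − 0.4 = 3.016 mg/L as Cl₂.
(b) Cl₂ equivalent: 3.016 mg/L × 18,300 L = 55.18 g.
(b) Product at 69.8% available Cl: 55.18 / 0.698 = 79.06 g.

(a) 23.3 ppm; (b) 79.1 g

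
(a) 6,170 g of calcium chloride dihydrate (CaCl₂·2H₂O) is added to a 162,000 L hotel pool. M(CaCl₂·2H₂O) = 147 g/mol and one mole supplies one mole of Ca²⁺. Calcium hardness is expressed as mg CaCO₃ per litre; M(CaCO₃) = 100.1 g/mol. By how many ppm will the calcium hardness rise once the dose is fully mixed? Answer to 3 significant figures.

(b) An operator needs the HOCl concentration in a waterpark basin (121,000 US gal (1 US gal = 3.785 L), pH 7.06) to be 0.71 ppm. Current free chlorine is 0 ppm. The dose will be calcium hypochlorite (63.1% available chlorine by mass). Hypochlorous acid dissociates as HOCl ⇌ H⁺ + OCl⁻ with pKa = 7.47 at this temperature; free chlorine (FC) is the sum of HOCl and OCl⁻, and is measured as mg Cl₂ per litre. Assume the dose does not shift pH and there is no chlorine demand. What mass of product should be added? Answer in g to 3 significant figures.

(a) 25.9 ppm; (b) 716 g

(a) Moles of Ca²⁺: 6,170 g ÷ 147 g/mol = 41.97 mol.
(a) As CaCO₃: 41.97 mol × 100.1 g/mol = 4201 g.
(a) Rise: 4201 g / 162,000 L × 1000 = 25.94 mg/L.

(b) Volume: 121,000 US gal × 3.785 L/gal = 457,985 L.
(b) [OCl⁻]/[HOCl] = 10^(pH − pKa) = 10^(7.06 − 7.47) = 0.389; fraction as HOCl = 1/(1 + 0.389) = 0.7199.
(b) Free chlorine required for 0.71 ppm HOCl: 0.71 / 0.7199 = 0.9862 ppm.
(b) FC to add: 0.9862 − 0 = 0.9862 mg/L as Cl₂.
(b) Cl₂ equivalent: 0.9862 mg/L × 457,985 L = 451.7 g.
(b) Product at 63.1% available Cl: 451.7 / 0.631 = 715.8 g.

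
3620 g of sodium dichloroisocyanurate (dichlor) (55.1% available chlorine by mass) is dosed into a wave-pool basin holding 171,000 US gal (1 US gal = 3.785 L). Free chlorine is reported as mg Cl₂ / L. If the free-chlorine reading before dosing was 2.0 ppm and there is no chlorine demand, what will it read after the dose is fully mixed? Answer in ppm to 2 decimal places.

5.08 ppm

Volume: 171,000 US gal × 3.785 L/gal = 647,235 L.
Available chlorine delivered: 3620 g × 0.551 = 1995 g as Cl₂.
Concentration rise: 1995 g / 647,235 L = 3.082 mg/L = 3.08 ppm.
Final FC: 2.0 + 3.08 = 5.08 ppm.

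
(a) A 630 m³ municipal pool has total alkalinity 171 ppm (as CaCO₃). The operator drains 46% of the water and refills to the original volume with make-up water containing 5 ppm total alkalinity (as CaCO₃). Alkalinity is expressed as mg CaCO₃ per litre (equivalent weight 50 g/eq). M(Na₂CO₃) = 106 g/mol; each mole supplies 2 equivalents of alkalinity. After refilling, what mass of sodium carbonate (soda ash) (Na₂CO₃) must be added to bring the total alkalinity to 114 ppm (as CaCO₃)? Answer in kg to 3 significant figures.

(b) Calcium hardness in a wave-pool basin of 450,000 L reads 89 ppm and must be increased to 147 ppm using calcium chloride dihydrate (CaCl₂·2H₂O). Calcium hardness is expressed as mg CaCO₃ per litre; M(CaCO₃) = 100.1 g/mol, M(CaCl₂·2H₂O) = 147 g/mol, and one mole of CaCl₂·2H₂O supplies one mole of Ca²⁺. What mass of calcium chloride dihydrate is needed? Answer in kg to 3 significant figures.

(a) 12.9 kg; (b) 38.3 kg

(a) Volume: 630 m³ = 630,000 L.
(a) After draining 46% and refilling: 171 × 0.54 + 5 × 0.46 = 94.64 ppm.
(a) Deficit to target: 114 − 94.64 = 19.36 mg/L.
(a) As CaCO₃: 19.36 mg/L × 630,000 L = 12,200 g; ÷ 50 g/eq ÷ 2 = 122 mol Na₂CO₃.
(a) Mass: 122 × 106 = 12,930 g.

(b) Hardness to add: (147 − 89) = 58 mg/L as CaCO₃ × 450,000 L = 26,100 g as CaCO₃.
(b) Moles of Ca²⁺ (1 mol Ca²⁺ ≡ 1 mol CaCO₃): 26,100 / 100.1 g/mol = 260.7 mol.
(b) Mass of CaCl₂·2H₂O: 260.7 × 147 = 38,330 g.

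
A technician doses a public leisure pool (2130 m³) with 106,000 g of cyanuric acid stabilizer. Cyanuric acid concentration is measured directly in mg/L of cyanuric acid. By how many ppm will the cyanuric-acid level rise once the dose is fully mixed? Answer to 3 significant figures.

Volume: 2130 m³ = 2,130,000 L.
Rise: 106,000 g / 2,130,000 L × 1000 = 49.77 mg/L.

49.8 ppm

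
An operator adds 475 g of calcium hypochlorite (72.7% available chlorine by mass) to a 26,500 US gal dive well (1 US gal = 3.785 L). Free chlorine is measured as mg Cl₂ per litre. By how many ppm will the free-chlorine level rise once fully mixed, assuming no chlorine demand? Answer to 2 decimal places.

Volume: 26,500 US gal × 3.785 L/gal = 100,302 L.
Available chlorine delivered: 475 g × 0.727 = 345.3 g as Cl₂.
Concentration rise: 345.3 g / 100,302 L = 3.443 mg/L = 3.44 ppm.

3.44 ppm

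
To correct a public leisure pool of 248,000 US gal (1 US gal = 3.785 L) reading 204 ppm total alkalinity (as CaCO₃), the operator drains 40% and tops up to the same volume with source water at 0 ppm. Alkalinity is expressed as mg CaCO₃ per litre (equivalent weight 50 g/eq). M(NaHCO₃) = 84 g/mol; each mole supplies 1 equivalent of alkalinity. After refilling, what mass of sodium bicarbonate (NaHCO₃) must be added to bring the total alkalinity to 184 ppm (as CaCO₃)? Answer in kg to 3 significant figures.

97.1 kg

Volume: 248,000 US gal × 3.785 L/gal = 938,680 L.
After draining 40% and refilling: 204 × 0.60 + 0 × 0.40 = 122.4 ppm.
Deficit to target: 184 − 122.4 = 61.6 mg/L.
As CaCO₃: 61.6 mg/L × 938,680 L = 57,820 g; ÷ 50 g/eq ÷ 1 = 1156 mol NaHCO₃.
Mass: 1156 × 84 = 97,140 g.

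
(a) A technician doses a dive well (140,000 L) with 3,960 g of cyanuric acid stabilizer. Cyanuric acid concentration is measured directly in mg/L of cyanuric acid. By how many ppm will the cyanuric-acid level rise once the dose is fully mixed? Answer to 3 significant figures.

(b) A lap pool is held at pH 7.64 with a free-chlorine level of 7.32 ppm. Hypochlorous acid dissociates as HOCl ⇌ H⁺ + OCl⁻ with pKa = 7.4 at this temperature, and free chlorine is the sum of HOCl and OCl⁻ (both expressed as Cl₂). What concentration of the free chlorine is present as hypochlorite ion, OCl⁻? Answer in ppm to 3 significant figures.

(a) Rise: 3,960 g / 140,000 L × 1000 = 28.29 mg/L.

(b) [OCl⁻]/[HOCl] = 10^(pH − pKa) = 10^(7.64 − 7.4) = 10^0.24 = 1.738.
(b) Fraction as HOCl = 1 / (1 + 1.738) = 0.3653.
(b) OCl⁻ = (1 − 0.3653) × 7.32 ppm = 4.646 ppm.

(a) 28.3 ppm; (b) 4.65 ppm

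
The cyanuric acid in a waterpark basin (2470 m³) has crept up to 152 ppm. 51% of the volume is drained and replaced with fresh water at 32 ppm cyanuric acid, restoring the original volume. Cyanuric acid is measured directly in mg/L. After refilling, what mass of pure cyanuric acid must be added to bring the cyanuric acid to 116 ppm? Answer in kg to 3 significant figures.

62.2 kg

Volume: 2470 m³ = 2,470,000 L.
After draining 51% and refilling: 152 × 0.49 + 32 × 0.51 = 90.8 ppm.
Deficit to target: 116 − 90.8 = 25.2 mg/L.
Mass: 25.2 mg/L × 2,470,000 L = 62,240 g cyanuric acid.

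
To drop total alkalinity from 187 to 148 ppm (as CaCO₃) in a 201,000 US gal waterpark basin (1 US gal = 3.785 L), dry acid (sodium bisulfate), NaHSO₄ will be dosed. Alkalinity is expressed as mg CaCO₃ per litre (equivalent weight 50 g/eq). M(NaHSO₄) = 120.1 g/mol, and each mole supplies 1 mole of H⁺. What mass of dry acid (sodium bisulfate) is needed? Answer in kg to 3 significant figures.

71.3 kg

Volume: 201,000 US gal × 3.785 L/gal = 760,785 L.
Alkalinity to neutralize: (187 − 148) = 39 mg/L as CaCO₃ × 760,785 L = 29,670 g as CaCO₃.
Equivalents of H⁺ required: 29,670 ÷ 50 g/eq = 593.4 eq = 593.4 mol NaHSO₄.
Mass of NaHSO₄: 593.4 × 120.1 = 71,270 g.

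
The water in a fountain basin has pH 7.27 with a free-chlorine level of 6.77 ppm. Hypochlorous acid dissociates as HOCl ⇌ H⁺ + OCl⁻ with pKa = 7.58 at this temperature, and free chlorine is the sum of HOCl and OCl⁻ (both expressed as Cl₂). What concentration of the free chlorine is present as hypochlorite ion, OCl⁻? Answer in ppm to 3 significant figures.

2.23 ppm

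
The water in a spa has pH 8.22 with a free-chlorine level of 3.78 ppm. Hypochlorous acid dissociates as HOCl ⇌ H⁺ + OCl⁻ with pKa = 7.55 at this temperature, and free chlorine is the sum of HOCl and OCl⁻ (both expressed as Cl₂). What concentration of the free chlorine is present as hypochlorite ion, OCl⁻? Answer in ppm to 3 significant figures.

3.11 ppm

[OCl⁻]/[HOCl] = 10^(pH − pKa) = 10^(8.22 − 7.55) = 10^0.67 = 4.677.
Fraction as HOCl = 1 / (1 + 4.677) = 0.1761.
OCl⁻ = (1 − 0.1761) × 3.78 ppm = 3.114 ppm.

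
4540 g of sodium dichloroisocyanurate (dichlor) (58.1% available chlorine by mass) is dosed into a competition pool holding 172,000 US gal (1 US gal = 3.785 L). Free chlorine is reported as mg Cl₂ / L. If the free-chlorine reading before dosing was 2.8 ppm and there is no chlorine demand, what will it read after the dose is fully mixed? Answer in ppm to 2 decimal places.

6.85 ppm

Volume: 172,000 US gal × 3.785 L/gal = 651,020 L.
Available chlorine delivered: 4540 g × 0.581 = 2638 g as Cl₂.
Concentration rise: 2638 g / 651,020 L = 4.052 mg/L = 4.05 ppm.
Final FC: 2.8 + 4.05 = 6.85 ppm.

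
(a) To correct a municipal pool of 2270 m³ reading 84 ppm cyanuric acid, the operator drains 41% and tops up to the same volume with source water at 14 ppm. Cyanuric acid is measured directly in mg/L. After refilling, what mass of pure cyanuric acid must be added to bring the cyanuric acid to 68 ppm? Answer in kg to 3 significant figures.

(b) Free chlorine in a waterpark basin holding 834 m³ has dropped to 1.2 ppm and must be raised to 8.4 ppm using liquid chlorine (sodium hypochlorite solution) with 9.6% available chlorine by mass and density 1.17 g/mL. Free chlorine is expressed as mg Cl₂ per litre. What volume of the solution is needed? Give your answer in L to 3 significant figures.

(a) 28.8 kg; (b) 53.5 L

(a) Volume: 2270 m³ = 2,270,000 L.
(a) After draining 41% and refilling: 84 × 0.59 + 14 × 0.41 = 55.3 ppm.
(a) Deficit to target: 68 − 55.3 = 12.7 mg/L.
(a) Mass: 12.7 mg/L × 2,270,000 L = 28,830 g cyanuric acid.

(b) Volume: 834 m³ = 834,000 L.
(b) Chlorine deficit: 8.4 − 1.2 = 7.2 ppm = 7.2 mg/L as Cl₂.
(b) Cl₂ equivalent needed: 7.2 mg/L × 834,000 L = 6,005,000 mg = 6005 g.
(b) Product at 9.6% available chlorine: 6005 / 0.096 = 62,550 g.
(b) Volume at density 1.17 g/mL: 62,550 g ÷ 1.17 g/mL = 53,460 mL.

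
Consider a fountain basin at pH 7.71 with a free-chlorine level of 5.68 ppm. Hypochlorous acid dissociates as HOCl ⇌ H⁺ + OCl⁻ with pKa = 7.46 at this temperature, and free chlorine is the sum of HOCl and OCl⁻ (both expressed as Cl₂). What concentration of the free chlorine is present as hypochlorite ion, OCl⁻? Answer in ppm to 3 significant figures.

3.64 ppm

[OCl⁻]/[HOCl] = 10^(pH − pKa) = 10^(7.71 − 7.46) = 10^0.25 = 1.778.
Fraction as HOCl = 1 / (1 + 1.778) = 0.3599.
OCl⁻ = (1 − 0.3599) × 5.68 ppm = 3.636 ppm.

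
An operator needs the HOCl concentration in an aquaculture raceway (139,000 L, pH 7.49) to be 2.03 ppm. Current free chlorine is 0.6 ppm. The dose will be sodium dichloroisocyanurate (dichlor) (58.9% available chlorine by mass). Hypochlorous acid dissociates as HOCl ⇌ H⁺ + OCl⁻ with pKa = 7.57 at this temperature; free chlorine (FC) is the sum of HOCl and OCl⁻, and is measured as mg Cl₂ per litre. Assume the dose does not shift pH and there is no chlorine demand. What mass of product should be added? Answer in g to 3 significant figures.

736 g

[OCl⁻]/[HOCl] = 10^(pH − pKa) = 10^(7.49 − 7.57) = 0.8318; fraction as HOCl = 1/(1 + 0.8318) = 0.5459.
Free chlorine required for 2.03 ppm HOCl: 2.03 / 0.5459 = 3.718 ppm.
FC to add: 3.718 − 0.6 = 3.118 mg/L as Cl₂.
Cl₂ equivalent: 3.118 mg/L × 139,000 L = 433.5 g.
Product at 58.9% available Cl: 433.5 / 0.589 = 735.9 g.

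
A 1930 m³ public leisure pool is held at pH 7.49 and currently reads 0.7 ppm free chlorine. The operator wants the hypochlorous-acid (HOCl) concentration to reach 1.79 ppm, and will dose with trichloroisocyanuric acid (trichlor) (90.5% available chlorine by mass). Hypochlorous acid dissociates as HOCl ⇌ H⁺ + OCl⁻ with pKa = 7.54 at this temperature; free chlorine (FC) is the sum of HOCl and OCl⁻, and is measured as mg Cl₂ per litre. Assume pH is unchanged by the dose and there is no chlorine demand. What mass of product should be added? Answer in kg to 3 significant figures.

5.73 kg

Volume: 1930 m³ = 1,930,000 L.
[OCl⁻]/[HOCl] = 10^(pH − pKa) = 10^(7.49 − 7.54) = 0.8913; fraction as HOCl = 1/(1 + 0.8913) = 0.5288.
Free chlorine required for 1.79 ppm HOCl: 1.79 / 0.5288 = 3.385 ppm.
FC to add: 3.385 − 0.7 = 2.685 mg/L as Cl₂.
Cl₂ equivalent: 2.685 mg/L × 1,930,000 L = 5183 g.
Product at 90.5% available Cl: 5183 / 0.905 = 5727 g.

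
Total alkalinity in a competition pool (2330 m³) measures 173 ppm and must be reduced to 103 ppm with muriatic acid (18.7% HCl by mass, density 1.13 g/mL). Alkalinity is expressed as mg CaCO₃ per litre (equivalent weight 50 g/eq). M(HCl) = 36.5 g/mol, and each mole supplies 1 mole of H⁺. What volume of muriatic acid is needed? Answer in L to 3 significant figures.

563 L

Volume: 2330 m³ = 2,330,000 L.
Alkalinity to neutralize: (173 − 103) = 70 mg/L as CaCO₃ × 2,330,000 L = 163,100 g as CaCO₃.
Equivalents of H⁺ required: 163,100 ÷ 50 g/eq = 3262 eq = 3262 mol HCl.
Mass of HCl: 3262 × 36.5 = 119,100 g.
Mass of 18.7% solution: 119,100 / 0.187 = 636,700 g.
Volume: 636,700 g ÷ 1.13 g/mL = 563,500 mL.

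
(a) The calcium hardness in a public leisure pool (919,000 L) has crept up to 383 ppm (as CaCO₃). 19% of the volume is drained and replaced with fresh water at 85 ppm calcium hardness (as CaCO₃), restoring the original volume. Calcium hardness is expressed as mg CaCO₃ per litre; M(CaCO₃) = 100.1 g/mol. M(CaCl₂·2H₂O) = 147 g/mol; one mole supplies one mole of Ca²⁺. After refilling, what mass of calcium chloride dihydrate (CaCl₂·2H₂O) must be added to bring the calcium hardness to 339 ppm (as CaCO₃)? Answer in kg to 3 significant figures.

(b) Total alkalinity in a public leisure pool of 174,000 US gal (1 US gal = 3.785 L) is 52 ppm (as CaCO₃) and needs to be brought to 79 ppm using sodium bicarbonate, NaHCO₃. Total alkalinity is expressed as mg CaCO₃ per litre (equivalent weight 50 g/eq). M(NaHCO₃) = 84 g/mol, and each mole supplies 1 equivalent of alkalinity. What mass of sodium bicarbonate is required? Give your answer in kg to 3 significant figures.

(a) After draining 19% and refilling: 383 × 0.81 + 85 × 0.19 = 326.38 ppm.
(a) Deficit to target: 339 − 326.38 = 12.62 mg/L.
(a) As CaCO₃: 12.62 mg/L × 919,000 L = 11,600 g; ÷ 100.1 = 115.9 mol Ca²⁺.
(a) Mass: 115.9 × 147 = 17,030 g.

(b) Volume: 174,000 US gal × 3.785 L/gal = 658,590 L.
(b) Alkalinity to add: (79 − 52) = 27 mg/L as CaCO₃ × 658,590 L = 17,780 g as CaCO₃.
(b) Equivalents: 17,780 g ÷ 50 g/eq = 355.6 eq.
(b) NaHCO₃ supplies 1 eq per mole → 355.6 mol.
(b) Mass: 355.6 mol × 84 g/mol = 29,870 g.

(a) 17.0 kg; (b) 29.9 kg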